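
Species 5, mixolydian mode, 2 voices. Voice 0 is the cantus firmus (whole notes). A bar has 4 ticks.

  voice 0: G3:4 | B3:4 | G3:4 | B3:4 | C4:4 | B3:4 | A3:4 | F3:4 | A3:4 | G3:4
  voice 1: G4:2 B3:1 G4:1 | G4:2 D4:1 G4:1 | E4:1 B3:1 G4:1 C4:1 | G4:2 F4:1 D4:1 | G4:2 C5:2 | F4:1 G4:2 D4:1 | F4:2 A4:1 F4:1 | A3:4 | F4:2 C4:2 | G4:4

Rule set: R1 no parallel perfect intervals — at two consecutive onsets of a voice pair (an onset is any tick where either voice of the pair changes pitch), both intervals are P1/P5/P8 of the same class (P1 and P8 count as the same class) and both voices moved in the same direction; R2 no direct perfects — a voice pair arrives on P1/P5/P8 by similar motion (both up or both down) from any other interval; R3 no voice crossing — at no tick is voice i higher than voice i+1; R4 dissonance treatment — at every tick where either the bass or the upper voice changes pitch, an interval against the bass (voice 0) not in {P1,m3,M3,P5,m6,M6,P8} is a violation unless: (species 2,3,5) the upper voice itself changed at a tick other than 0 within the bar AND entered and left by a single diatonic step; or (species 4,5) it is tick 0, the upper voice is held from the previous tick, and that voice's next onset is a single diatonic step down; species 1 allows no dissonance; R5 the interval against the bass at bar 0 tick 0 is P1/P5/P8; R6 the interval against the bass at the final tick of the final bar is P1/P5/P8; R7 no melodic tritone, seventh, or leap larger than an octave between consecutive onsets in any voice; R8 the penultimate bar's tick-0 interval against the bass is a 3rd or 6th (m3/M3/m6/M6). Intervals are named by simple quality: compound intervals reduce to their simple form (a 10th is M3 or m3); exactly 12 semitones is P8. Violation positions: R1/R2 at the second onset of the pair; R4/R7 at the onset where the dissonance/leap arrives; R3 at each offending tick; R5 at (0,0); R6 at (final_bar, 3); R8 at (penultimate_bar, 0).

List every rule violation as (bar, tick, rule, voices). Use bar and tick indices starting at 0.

bar 0: v0=G3 v1=G4 downbeat P8
bar 1: v0=B3 v1=G4 downbeat m6
bar 2: v0=G3 v1=E4 downbeat M6
bar 3: v0=B3 v1=G4 downbeat m6
bar 4: v0=C4 v1=G4 downbeat P5
bar 5: v0=B3 v1=F4 downbeat TT
bar 6: v0=A3 v1=F4 downbeat m6
bar 7: v0=F3 v1=A3 downbeat M3
bar 8: v0=A3 v1=F4 downbeat m6
bar 9: v0=G3 v1=G4 downbeat P8
  -> R4 @ bar 2 tick 3 v(0, 1): G3/C4 P4 untreated
  -> R4 @ bar 3 tick 2 v(0, 1): B3/F4 TT untreated
  -> R2 @ bar 4 tick 0 v(0, 1): B3/D4 m3 -> C4/G4 P5 similar
  -> R4 @ bar 5 tick 0 v(0, 1): B3/F4 TT untreated

(2, 3, R4, (0, 1))
(3, 2, R4, (0, 1))
(4, 0, R2, (0, 1))
(5, 0, R4, (0, 1))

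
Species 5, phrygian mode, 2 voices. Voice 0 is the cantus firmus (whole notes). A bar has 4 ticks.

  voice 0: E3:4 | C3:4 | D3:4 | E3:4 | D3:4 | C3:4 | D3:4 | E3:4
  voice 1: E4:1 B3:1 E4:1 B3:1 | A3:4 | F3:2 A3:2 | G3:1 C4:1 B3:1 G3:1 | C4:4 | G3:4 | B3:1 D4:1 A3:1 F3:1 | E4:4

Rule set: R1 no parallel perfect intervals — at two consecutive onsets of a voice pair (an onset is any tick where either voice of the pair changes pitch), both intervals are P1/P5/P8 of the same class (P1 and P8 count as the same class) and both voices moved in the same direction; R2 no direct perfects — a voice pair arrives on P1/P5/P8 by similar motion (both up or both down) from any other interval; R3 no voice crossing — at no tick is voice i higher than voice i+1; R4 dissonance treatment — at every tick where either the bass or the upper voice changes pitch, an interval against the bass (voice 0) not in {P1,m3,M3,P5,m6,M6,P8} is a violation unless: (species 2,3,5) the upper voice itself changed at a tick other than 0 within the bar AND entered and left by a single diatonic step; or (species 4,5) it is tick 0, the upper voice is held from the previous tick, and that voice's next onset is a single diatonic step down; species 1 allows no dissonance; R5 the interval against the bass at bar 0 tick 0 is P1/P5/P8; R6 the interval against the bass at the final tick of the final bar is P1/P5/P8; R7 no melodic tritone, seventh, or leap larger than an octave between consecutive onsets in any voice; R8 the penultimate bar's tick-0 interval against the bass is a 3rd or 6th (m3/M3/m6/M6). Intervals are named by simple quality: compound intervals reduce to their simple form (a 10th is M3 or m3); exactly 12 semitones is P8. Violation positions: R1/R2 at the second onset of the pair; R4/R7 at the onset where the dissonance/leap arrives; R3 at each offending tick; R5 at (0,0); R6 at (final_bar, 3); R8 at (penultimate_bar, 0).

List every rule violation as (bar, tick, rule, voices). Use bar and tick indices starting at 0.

(4, 0, R4, (0, 1))
(5, 0, R2, (0, 1))
(7, 0, R2, (0, 1))
(7, 0, R7, (1,))

bar 0: v0=E3 v1=E4 downbeat P8
bar 1: v0=C3 v1=A3 downbeat M6
bar 2: v0=D3 v1=F3 downbeat m3
bar 3: v0=E3 v1=G3 downbeat m3
bar 4: v0=D3 v1=C4 downbeat m7
bar 5: v0=C3 v1=G3 downbeat P5
bar 6: v0=D3 v1=B3 downbeat M6
bar 7: v0=E3 v1=E4 downbeat P8
  -> R4 @ bar 4 tick 0 v(0, 1): D3/C4 m7 untreated
  -> R2 @ bar 5 tick 0 v(0, 1): D3/C4 m7 -> C3/G3 P5 similar
  -> R2 @ bar 7 tick 0 v(0, 1): D3/F3 m3 -> E3/E4 P8 similar
  -> R7 @ bar 7 tick 0 v(1,): F3->E4 leap 11st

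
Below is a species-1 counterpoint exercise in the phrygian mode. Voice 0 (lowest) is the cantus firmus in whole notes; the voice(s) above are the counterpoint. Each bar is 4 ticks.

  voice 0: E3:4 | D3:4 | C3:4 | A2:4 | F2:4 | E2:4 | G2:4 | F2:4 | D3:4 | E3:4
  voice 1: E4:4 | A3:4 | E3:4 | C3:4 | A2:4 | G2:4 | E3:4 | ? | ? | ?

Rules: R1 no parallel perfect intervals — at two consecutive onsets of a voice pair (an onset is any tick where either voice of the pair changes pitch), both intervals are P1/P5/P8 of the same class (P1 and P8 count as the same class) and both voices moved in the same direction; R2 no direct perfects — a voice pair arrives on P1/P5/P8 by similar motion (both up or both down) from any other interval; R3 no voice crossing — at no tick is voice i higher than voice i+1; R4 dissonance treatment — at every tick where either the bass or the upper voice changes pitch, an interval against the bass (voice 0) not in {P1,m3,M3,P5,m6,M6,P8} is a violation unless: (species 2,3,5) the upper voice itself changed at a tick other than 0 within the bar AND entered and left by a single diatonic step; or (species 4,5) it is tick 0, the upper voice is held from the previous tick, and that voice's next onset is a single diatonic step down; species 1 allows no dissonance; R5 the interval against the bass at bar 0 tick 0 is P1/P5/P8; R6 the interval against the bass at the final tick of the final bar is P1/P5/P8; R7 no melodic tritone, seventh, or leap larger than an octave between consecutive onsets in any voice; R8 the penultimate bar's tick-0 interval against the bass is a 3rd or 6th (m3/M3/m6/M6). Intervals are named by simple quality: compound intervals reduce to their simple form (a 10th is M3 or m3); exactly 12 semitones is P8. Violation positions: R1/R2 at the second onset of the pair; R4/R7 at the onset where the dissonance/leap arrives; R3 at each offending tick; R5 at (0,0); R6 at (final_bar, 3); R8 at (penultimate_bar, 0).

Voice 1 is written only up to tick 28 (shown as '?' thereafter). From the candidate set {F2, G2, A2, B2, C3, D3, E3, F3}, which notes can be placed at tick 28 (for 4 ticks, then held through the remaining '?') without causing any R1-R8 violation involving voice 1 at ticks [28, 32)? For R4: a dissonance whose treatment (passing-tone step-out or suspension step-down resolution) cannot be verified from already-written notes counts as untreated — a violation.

F2: violates R2,R7
G2: violates R4
A2: legal
B2: violates R4
C3: violates R2
D3: legal
E3: violates R4
F3: legal

{A2, D3, F3}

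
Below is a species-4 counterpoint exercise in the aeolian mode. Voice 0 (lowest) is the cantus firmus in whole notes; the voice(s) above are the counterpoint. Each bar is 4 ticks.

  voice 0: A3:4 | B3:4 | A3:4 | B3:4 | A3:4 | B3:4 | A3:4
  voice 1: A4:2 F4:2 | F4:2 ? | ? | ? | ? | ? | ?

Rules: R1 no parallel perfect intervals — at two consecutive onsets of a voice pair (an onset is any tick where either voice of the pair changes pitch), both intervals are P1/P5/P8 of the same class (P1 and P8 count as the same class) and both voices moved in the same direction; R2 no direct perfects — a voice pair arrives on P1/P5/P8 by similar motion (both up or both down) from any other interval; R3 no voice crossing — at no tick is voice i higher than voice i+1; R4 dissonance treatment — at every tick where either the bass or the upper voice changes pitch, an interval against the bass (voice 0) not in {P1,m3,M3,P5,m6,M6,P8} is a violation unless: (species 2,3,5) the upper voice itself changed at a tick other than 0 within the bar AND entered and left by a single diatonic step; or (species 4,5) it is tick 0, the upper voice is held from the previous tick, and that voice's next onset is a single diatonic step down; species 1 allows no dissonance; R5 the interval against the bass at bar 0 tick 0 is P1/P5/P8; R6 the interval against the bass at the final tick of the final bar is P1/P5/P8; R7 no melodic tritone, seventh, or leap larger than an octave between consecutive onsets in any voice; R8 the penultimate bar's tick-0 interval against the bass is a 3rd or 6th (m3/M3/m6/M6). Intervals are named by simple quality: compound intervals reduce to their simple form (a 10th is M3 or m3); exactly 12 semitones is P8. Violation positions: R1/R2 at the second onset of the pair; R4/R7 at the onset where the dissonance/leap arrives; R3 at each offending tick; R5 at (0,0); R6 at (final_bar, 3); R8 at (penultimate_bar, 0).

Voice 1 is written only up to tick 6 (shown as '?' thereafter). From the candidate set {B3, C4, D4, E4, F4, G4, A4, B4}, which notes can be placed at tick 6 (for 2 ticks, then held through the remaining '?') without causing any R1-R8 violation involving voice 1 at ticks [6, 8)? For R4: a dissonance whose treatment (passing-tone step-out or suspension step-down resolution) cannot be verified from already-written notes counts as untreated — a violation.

{D4, F4, G4}

B3: violates R7
C4: violates R4
D4: legal
E4: violates R4
F4: legal
G4: legal
A4: violates R4
B4: violates R7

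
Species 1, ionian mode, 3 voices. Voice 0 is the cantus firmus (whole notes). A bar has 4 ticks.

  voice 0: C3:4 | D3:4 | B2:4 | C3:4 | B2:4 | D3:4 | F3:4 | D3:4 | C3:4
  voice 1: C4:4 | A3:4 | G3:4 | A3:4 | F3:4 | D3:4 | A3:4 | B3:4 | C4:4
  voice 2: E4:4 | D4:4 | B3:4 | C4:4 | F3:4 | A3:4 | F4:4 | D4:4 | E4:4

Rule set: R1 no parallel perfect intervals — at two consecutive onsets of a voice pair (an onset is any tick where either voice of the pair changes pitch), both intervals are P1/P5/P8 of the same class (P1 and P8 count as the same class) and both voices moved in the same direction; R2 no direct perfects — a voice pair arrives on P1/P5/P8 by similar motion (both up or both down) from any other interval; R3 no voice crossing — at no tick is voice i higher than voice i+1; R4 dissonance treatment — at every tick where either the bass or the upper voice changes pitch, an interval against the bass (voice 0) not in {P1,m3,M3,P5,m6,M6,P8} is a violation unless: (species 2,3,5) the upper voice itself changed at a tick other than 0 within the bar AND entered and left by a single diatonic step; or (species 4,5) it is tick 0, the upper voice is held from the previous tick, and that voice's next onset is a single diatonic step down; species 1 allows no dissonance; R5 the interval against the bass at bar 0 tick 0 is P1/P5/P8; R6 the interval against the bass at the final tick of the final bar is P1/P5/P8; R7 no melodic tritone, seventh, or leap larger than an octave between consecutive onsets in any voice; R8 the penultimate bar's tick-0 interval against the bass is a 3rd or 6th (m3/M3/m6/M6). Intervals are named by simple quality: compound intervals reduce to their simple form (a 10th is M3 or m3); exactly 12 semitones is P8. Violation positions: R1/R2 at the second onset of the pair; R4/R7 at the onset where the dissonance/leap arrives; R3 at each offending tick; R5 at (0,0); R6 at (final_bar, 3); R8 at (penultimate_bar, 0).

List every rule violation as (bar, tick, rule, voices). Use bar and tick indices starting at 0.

(0, 0, R5, (0, 2))
(2, 0, R1, (0, 2))
(3, 0, R1, (0, 2))
(4, 0, R2, (1, 2))
(4, 0, R4, (0, 1))
(4, 0, R4, (0, 2))
(5, 0, R2, (0, 2))
(6, 0, R2, (0, 2))
(7, 0, R1, (0, 2))
(7, 0, R8, (0, 2))
(8, 3, R6, (0, 2))

bar 0: v0=C3 v1=C4 v2=E4 downbeat M3
bar 1: v0=D3 v1=A3 v2=D4 downbeat P8
bar 2: v0=B2 v1=G3 v2=B3 downbeat P8
bar 3: v0=C3 v1=A3 v2=C4 downbeat P8
bar 4: v0=B2 v1=F3 v2=F3 downbeat TT
bar 5: v0=D3 v1=D3 v2=A3 downbeat P5
bar 6: v0=F3 v1=A3 v2=F4 downbeat P8
bar 7: v0=D3 v1=B3 v2=D4 downbeat P8
bar 8: v0=C3 v1=C4 v2=E4 downbeat M3
  -> R5 @ bar 0 tick 0 v(0, 2): opens on M3
  -> R1 @ bar 2 tick 0 v(0, 2): D3/D4 P8 -> B2/B3 P8 similar
  -> R1 @ bar 3 tick 0 v(0, 2): B2/B3 P8 -> C3/C4 P8 similar
  -> R2 @ bar 4 tick 0 v(1, 2): A3/C4 m3 -> F3/F3 P1 similar
  -> R4 @ bar 4 tick 0 v(0, 1): B2/F3 TT untreated
  -> R4 @ bar 4 tick 0 v(0, 2): B2/F3 TT untreated
  -> R2 @ bar 5 tick 0 v(0, 2): B2/F3 TT -> D3/A3 P5 similar
  -> R2 @ bar 6 tick 0 v(0, 2): D3/A3 P5 -> F3/F4 P8 similar
  -> R1 @ bar 7 tick 0 v(0, 2): F3/F4 P8 -> D3/D4 P8 similar
  -> R8 @ bar 7 tick 0 v(0, 2): penult P8 not 3rd/6th
  -> R6 @ bar 8 tick 3 v(0, 2): closes on M3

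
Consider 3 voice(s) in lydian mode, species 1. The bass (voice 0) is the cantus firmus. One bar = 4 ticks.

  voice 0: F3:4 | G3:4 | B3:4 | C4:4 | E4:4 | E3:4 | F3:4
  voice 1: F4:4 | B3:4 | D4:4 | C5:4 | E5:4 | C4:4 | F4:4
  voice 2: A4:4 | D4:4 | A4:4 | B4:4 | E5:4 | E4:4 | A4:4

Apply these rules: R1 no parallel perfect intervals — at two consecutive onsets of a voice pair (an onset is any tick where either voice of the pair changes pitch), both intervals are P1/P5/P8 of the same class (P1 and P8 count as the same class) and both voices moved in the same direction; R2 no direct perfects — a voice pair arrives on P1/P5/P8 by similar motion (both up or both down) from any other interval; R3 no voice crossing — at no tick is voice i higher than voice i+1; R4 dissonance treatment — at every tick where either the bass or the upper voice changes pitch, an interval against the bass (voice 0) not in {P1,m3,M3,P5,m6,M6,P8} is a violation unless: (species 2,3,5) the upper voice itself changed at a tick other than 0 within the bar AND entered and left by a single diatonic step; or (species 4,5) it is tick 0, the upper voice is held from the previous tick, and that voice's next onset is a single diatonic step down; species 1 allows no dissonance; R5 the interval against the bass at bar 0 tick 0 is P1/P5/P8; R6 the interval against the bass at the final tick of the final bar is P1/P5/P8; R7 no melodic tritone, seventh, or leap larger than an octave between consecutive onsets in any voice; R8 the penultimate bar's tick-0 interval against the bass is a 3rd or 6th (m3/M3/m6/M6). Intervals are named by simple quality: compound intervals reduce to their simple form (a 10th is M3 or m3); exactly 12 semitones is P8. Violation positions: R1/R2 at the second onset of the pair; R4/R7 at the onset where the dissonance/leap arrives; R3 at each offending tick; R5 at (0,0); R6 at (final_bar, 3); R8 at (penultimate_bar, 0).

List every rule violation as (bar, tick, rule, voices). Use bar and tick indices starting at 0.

(0, 0, R5, (0, 2))
(1, 0, R7, (1,))
(2, 0, R2, (1, 2))
(2, 0, R4, (0, 2))
(3, 0, R2, (0, 1))
(3, 0, R3, (1, 2))
(3, 0, R4, (0, 2))
(3, 0, R7, (1,))
(3, 1, R3, (1, 2))
(3, 2, R3, (1, 2))
(3, 3, R3, (1, 2))
(4, 0, R1, (0, 1))
(4, 0, R2, (0, 2))
(4, 0, R2, (1, 2))
(5, 0, R1, (0, 2))
(5, 0, R7, (1,))
(5, 0, R8, (0, 2))
(6, 0, R2, (0, 1))
(6, 3, R6, (0, 2))

bar 0: v0=F3 v1=F4 v2=A4 downbeat M3
bar 1: v0=G3 v1=B3 v2=D4 downbeat P5
bar 2: v0=B3 v1=D4 v2=A4 downbeat m7
bar 3: v0=C4 v1=C5 v2=B4 downbeat M7
bar 4: v0=E4 v1=E5 v2=E5 downbeat P8
bar 5: v0=E3 v1=C4 v2=E4 downbeat P8
bar 6: v0=F3 v1=F4 v2=A4 downbeat M3
  -> R5 @ bar 0 tick 0 v(0, 2): opens on M3
  -> R7 @ bar 1 tick 0 v(1,): F4->B3 leap 6st
  -> R2 @ bar 2 tick 0 v(1, 2): B3/D4 m3 -> D4/A4 P5 similar
  -> R4 @ bar 2 tick 0 v(0, 2): B3/A4 m7 untreated
  -> R2 @ bar 3 tick 0 v(0, 1): B3/D4 m3 -> C4/C5 P8 similar
  -> R3 @ bar 3 tick 0 v(1, 2): C5 above B4
  -> R4 @ bar 3 tick 0 v(0, 2): C4/B4 M7 untreated
  -> R7 @ bar 3 tick 0 v(1,): D4->C5 leap 10st
  -> R3 @ bar 3 tick 1 v(1, 2): C5 above B4
  -> R3 @ bar 3 tick 2 v(1, 2): C5 above B4
  -> R3 @ bar 3 tick 3 v(1, 2): C5 above B4
  -> R1 @ bar 4 tick 0 v(0, 1): C4/C5 P8 -> E4/E5 P8 similar
  -> R2 @ bar 4 tick 0 v(0, 2): C4/B4 M7 -> E4/E5 P8 similar
  -> R2 @ bar 4 tick 0 v(1, 2): C5/B4 m2 -> E5/E5 P1 similar
  -> R1 @ bar 5 tick 0 v(0, 2): E4/E5 P8 -> E3/E4 P8 similar
  -> R7 @ bar 5 tick 0 v(1,): E5->C4 leap 16st
  -> R8 @ bar 5 tick 0 v(0, 2): penult P8 not 3rd/6th
  -> R2 @ bar 6 tick 0 v(0, 1): E3/C4 m6 -> F3/F4 P8 similar
  -> R6 @ bar 6 tick 3 v(0, 2): closes on M3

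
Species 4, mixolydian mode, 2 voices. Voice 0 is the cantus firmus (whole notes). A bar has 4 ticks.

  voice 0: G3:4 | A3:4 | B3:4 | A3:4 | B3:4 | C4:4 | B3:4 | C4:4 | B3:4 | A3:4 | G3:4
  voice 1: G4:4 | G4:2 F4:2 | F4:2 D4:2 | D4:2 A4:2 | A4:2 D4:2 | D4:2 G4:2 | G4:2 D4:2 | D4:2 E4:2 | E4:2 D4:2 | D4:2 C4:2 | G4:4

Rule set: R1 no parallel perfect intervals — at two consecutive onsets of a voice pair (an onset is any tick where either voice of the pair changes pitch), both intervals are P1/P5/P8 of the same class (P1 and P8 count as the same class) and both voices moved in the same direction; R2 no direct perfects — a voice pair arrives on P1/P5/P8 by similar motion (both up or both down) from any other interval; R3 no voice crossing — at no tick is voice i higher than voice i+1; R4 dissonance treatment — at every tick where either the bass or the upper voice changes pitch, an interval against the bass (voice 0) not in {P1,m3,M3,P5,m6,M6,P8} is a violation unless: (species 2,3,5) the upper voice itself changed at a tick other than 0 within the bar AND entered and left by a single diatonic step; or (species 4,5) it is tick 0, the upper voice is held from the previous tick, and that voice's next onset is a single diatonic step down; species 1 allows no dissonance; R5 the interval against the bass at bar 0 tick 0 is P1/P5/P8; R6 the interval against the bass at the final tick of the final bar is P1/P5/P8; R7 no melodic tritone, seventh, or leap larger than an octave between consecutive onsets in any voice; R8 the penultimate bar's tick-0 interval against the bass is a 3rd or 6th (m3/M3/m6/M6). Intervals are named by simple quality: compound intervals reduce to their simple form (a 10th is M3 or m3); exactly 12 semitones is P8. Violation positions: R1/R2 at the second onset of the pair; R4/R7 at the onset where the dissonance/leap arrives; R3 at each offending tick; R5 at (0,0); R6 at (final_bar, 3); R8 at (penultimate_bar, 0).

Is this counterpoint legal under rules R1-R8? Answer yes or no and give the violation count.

bar 0: v0=G3 v1=G4 (P8)
bar 1: v0=A3 v1=G4 (m7)
bar 2: v0=B3 v1=F4 (TT)
bar 3: v0=A3 v1=D4 (P4)
bar 4: v0=B3 v1=A4 (m7)
bar 5: v0=C4 v1=D4 (M2)
bar 6: v0=B3 v1=G4 (m6)
bar 7: v0=C4 v1=D4 (M2)
bar 8: v0=B3 v1=E4 (P4)
bar 9: v0=A3 v1=D4 (P4)
bar 10: v0=G3 v1=G4 (P8)
  R4 @ bar2.0: B3/F4 TT untreated
  R4 @ bar3.0: A3/D4 P4 untreated
  R4 @ bar4.0: B3/A4 m7 untreated
  R4 @ bar5.0: C4/D4 M2 untreated
  R4 @ bar7.0: C4/D4 M2 untreated
  R8 @ bar9.0: penult P4 not 3rd/6th

No (6 violations)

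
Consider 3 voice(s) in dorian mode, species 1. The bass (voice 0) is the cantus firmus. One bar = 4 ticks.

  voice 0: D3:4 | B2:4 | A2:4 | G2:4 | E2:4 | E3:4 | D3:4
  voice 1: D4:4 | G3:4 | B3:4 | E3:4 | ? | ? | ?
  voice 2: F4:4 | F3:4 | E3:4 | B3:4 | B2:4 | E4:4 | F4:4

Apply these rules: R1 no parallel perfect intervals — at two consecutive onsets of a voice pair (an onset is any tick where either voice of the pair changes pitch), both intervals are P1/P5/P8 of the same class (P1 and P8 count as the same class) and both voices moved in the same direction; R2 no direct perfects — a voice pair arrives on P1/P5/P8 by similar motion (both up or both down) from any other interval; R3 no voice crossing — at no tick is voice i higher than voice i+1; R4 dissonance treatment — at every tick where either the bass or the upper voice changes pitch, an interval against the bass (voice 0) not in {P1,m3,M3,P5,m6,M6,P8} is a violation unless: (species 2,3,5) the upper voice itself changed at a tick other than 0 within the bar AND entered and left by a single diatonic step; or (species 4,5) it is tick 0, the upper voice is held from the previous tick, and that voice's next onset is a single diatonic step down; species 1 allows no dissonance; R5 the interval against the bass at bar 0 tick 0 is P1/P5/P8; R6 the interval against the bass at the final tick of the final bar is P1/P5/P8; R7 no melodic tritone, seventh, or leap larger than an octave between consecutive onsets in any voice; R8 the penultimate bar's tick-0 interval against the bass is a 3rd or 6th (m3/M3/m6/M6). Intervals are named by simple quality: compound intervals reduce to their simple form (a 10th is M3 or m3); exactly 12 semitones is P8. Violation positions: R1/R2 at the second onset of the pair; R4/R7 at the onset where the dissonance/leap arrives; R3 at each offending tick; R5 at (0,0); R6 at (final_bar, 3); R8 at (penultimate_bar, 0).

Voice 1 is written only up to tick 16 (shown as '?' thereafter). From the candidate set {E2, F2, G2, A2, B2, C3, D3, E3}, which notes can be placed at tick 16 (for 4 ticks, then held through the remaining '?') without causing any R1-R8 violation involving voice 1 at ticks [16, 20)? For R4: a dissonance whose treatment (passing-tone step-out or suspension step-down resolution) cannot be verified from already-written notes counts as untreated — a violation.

E2: violates R1,R2
F2: violates R4,R7
G2: legal
A2: violates R4
B2: violates R2
C3: violates R3
D3: violates R3,R4
E3: violates R3

{G2}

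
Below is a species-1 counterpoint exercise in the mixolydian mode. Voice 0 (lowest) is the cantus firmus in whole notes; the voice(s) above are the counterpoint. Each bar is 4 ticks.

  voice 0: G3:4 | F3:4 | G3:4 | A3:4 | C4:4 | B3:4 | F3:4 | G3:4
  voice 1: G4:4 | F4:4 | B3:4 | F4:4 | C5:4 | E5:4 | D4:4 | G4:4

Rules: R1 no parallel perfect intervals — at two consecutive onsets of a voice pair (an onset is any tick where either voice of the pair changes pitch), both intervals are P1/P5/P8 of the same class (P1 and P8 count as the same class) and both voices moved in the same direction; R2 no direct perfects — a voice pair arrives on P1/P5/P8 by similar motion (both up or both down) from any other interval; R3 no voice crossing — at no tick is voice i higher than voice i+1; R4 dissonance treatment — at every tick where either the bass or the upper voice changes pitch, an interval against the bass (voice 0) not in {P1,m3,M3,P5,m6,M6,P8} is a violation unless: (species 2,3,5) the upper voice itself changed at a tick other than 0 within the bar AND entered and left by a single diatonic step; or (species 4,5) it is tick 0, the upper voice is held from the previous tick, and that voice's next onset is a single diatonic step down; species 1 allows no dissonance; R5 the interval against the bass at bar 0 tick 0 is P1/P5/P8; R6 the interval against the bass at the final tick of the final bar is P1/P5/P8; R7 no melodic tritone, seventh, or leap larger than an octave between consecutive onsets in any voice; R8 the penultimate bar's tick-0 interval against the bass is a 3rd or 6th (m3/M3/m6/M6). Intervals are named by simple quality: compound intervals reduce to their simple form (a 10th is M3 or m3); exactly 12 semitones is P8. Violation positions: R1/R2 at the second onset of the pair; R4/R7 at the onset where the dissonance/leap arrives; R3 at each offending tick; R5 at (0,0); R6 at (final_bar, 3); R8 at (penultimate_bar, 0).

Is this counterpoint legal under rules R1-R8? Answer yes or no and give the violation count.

bar 0: v0=G3 v1=G4 (P8)
bar 1: v0=F3 v1=F4 (P8)
bar 2: v0=G3 v1=B3 (M3)
bar 3: v0=A3 v1=F4 (m6)
bar 4: v0=C4 v1=C5 (P8)
bar 5: v0=B3 v1=E5 (P4)
bar 6: v0=F3 v1=D4 (M6)
bar 7: v0=G3 v1=G4 (P8)
  R1 @ bar1.0: G3/G4 P8 -> F3/F4 P8 similar
  R7 @ bar2.0: F4->B3 leap 6st
  R7 @ bar3.0: B3->F4 leap 6st
  R2 @ bar4.0: A3/F4 m6 -> C4/C5 P8 similar
  R4 @ bar5.0: B3/E5 P4 untreated
  R7 @ bar6.0: B3->F3 leap 6st
  R7 @ bar6.0: E5->D4 leap 14st
  R2 @ bar7.0: F3/D4 M6 -> G3/G4 P8 similar

No (8 violations)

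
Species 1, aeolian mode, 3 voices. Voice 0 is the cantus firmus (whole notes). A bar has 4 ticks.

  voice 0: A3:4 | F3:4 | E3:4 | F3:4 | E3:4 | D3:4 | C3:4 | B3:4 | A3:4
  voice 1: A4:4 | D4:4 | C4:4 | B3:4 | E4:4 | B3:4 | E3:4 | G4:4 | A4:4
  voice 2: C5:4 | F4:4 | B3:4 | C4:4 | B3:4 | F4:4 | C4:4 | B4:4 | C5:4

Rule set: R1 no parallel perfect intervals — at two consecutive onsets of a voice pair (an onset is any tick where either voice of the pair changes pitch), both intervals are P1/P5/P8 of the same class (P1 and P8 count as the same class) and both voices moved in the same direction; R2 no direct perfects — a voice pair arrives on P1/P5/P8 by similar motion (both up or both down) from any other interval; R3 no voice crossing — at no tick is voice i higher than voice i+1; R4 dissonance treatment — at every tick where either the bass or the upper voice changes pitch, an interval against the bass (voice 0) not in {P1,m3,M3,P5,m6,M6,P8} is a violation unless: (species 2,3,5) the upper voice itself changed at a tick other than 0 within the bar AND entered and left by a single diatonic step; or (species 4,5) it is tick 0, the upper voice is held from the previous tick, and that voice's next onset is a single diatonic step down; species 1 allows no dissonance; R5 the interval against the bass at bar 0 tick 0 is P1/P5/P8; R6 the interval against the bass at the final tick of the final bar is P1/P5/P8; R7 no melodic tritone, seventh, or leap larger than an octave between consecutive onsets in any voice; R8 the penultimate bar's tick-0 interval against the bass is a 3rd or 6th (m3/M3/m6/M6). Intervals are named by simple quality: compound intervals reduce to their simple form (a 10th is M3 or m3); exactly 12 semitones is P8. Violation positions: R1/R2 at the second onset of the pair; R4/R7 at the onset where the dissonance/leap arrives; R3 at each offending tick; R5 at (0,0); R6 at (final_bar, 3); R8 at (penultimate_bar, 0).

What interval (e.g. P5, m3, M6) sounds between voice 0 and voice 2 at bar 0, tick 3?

m3

voice 0=A3 voice 2=C5 -> m3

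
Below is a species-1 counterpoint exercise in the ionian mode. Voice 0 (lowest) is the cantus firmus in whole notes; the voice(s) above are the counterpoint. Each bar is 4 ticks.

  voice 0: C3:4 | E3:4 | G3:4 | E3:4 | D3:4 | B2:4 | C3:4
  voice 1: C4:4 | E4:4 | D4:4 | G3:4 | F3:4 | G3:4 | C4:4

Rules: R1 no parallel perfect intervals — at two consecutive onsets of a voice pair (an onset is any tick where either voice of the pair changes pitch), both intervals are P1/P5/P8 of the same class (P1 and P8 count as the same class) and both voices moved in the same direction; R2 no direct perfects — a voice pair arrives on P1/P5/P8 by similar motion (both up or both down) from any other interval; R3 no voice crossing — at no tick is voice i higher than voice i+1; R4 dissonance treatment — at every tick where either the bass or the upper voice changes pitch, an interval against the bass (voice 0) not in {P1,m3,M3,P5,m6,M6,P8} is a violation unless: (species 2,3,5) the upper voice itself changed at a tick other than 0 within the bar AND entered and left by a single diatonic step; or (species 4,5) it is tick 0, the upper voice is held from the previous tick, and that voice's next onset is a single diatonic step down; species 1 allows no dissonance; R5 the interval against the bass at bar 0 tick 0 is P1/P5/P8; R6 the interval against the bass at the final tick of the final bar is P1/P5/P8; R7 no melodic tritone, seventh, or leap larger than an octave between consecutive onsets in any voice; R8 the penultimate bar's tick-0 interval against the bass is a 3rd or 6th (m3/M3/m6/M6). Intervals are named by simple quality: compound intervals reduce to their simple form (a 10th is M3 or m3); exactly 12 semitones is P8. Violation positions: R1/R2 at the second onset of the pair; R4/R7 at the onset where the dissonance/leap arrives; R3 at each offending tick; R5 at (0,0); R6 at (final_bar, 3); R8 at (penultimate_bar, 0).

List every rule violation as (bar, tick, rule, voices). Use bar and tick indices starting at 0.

bar 0: v0=C3 v1=C4 downbeat P8
bar 1: v0=E3 v1=E4 downbeat P8
bar 2: v0=G3 v1=D4 downbeat P5
bar 3: v0=E3 v1=G3 downbeat m3
bar 4: v0=D3 v1=F3 downbeat m3
bar 5: v0=B2 v1=G3 downbeat m6
bar 6: v0=C3 v1=C4 downbeat P8
  -> R1 @ bar 1 tick 0 v(0, 1): C3/C4 P8 -> E3/E4 P8 similar
  -> R2 @ bar 6 tick 0 v(0, 1): B2/G3 m6 -> C3/C4 P8 similar

(1, 0, R1, (0, 1))
(6, 0, R2, (0, 1))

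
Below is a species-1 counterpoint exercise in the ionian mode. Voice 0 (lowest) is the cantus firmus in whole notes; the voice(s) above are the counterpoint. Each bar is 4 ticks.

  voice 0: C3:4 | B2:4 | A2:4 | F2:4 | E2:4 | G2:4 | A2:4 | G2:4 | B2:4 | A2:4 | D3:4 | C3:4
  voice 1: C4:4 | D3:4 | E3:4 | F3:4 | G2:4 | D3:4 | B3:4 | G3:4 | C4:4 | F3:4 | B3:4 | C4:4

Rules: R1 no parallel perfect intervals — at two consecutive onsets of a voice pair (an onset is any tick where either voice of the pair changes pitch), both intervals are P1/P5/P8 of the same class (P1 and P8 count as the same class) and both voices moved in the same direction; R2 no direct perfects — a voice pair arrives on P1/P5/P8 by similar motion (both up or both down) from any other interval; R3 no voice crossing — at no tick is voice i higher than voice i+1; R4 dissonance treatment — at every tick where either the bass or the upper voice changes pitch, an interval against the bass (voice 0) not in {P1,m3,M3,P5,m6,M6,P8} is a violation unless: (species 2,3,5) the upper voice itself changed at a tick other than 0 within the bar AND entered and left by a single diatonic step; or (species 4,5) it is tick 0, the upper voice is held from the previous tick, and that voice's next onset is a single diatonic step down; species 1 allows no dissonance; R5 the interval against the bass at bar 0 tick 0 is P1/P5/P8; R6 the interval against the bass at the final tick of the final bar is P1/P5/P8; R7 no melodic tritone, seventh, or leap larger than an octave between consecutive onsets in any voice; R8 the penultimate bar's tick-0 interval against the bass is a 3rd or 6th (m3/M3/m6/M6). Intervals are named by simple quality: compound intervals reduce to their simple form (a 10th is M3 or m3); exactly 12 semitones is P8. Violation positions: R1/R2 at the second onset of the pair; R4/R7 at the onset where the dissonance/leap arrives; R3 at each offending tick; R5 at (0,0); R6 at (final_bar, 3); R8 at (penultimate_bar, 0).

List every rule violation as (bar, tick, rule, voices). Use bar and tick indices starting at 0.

bar 0: v0=C3 v1=C4 downbeat P8
bar 1: v0=B2 v1=D3 downbeat m3
bar 2: v0=A2 v1=E3 downbeat P5
bar 3: v0=F2 v1=F3 downbeat P8
bar 4: v0=E2 v1=G2 downbeat m3
bar 5: v0=G2 v1=D3 downbeat P5
bar 6: v0=A2 v1=B3 downbeat M2
bar 7: v0=G2 v1=G3 downbeat P8
bar 8: v0=B2 v1=C4 downbeat m2
bar 9: v0=A2 v1=F3 downbeat m6
bar 10: v0=D3 v1=B3 downbeat M6
bar 11: v0=C3 v1=C4 downbeat P8
  -> R7 @ bar 1 tick 0 v(1,): C4->D3 leap 10st
  -> R7 @ bar 4 tick 0 v(1,): F3->G2 leap 10st
  -> R2 @ bar 5 tick 0 v(0, 1): E2/G2 m3 -> G2/D3 P5 similar
  -> R4 @ bar 6 tick 0 v(0, 1): A2/B3 M2 untreated
  -> R2 @ bar 7 tick 0 v(0, 1): A2/B3 M2 -> G2/G3 P8 similar
  -> R4 @ bar 8 tick 0 v(0, 1): B2/C4 m2 untreated
  -> R7 @ bar 10 tick 0 v(1,): F3->B3 leap 6st

(1, 0, R7, (1,))
(4, 0, R7, (1,))
(5, 0, R2, (0, 1))
(6, 0, R4, (0, 1))
(7, 0, R2, (0, 1))
(8, 0, R4, (0, 1))
(10, 0, R7, (1,))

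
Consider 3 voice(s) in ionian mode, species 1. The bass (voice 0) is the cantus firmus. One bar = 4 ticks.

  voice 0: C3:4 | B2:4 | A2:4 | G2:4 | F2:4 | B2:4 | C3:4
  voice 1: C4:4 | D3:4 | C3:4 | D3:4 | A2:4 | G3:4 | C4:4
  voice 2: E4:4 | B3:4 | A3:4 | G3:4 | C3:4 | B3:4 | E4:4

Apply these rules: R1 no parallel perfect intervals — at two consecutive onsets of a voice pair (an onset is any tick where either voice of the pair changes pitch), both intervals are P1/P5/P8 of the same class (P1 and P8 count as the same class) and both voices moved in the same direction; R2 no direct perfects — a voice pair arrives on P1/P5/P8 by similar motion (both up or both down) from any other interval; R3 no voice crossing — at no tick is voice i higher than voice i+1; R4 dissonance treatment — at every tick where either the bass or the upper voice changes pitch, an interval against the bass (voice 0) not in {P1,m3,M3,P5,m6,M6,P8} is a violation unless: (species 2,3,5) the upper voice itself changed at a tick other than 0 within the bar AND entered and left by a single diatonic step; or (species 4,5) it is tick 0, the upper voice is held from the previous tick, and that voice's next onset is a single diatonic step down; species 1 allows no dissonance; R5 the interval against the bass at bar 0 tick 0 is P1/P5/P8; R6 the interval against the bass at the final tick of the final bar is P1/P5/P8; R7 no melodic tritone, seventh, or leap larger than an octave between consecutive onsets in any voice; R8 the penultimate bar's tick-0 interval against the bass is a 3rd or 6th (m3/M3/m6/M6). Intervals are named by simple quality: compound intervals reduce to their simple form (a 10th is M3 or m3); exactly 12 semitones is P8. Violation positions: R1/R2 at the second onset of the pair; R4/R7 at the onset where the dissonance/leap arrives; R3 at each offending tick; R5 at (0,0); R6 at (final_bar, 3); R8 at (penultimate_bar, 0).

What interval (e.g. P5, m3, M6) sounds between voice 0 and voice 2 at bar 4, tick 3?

voice 0=F2 voice 2=C3 -> P5

P5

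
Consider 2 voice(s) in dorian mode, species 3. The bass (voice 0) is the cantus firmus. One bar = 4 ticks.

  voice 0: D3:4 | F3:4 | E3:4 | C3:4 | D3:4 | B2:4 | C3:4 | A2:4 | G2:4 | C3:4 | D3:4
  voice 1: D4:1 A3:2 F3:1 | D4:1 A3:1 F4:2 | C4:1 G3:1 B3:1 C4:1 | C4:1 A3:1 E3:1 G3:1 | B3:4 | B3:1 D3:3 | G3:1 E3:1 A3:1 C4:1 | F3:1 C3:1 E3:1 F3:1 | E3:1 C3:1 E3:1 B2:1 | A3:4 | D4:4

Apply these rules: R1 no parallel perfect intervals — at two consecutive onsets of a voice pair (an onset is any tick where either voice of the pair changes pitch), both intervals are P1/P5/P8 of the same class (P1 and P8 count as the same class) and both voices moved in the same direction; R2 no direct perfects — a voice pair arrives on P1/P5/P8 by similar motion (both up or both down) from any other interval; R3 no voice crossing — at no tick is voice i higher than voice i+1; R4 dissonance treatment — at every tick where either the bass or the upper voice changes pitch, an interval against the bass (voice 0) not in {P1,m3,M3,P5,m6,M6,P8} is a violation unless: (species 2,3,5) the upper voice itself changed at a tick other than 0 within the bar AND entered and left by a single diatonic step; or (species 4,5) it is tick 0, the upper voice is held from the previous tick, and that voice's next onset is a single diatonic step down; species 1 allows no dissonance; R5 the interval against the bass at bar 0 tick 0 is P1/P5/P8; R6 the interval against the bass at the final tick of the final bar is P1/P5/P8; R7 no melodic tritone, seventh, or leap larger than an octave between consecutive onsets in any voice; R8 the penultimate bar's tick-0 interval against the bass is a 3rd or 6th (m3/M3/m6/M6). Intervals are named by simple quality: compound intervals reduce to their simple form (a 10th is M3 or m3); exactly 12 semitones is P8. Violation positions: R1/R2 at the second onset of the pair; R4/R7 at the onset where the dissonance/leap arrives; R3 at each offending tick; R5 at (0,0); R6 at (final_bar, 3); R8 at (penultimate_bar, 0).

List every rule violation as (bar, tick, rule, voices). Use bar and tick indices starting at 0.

bar 0: v0=D3 v1=D4 downbeat P8
bar 1: v0=F3 v1=D4 downbeat M6
bar 2: v0=E3 v1=C4 downbeat m6
bar 3: v0=C3 v1=C4 downbeat P8
bar 4: v0=D3 v1=B3 downbeat M6
bar 5: v0=B2 v1=B3 downbeat P8
bar 6: v0=C3 v1=G3 downbeat P5
bar 7: v0=A2 v1=F3 downbeat m6
bar 8: v0=G2 v1=E3 downbeat M6
bar 9: v0=C3 v1=A3 downbeat M6
bar 10: v0=D3 v1=D4 downbeat P8
  -> R2 @ bar 6 tick 0 v(0, 1): B2/D3 m3 -> C3/G3 P5 similar
  -> R4 @ bar 8 tick 1 v(0, 1): G2/C3 P4 untreated
  -> R7 @ bar 9 tick 0 v(1,): B2->A3 leap 10st
  -> R2 @ bar 10 tick 0 v(0, 1): C3/A3 M6 -> D3/D4 P8 similar

(6, 0, R2, (0, 1))
(8, 1, R4, (0, 1))
(9, 0, R7, (1,))
(10, 0, R2, (0, 1))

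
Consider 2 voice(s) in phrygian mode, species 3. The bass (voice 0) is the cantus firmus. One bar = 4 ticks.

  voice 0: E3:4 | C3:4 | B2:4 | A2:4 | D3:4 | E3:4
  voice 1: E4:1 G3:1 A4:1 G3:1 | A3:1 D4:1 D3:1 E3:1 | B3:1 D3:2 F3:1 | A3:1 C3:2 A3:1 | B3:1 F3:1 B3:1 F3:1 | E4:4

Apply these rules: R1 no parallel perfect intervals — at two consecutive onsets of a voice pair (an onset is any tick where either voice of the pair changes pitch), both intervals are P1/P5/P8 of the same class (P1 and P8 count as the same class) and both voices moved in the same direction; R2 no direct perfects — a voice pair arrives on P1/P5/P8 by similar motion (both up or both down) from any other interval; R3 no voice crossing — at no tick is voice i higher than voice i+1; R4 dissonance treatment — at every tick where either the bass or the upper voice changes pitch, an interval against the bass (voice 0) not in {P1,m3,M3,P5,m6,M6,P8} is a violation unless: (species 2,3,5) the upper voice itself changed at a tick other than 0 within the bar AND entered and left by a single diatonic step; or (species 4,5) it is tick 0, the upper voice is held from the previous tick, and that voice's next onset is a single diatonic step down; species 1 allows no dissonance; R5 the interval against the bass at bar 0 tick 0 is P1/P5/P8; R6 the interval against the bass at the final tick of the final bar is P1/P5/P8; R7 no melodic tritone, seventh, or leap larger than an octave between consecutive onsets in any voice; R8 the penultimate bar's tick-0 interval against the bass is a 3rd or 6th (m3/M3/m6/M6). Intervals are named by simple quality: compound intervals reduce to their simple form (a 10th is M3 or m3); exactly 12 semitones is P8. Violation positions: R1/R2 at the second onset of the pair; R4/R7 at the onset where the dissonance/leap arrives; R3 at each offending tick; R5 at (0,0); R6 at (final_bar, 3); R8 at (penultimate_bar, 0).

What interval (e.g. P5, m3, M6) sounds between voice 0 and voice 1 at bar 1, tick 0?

voice 0=C3 voice 1=A3 -> M6

M6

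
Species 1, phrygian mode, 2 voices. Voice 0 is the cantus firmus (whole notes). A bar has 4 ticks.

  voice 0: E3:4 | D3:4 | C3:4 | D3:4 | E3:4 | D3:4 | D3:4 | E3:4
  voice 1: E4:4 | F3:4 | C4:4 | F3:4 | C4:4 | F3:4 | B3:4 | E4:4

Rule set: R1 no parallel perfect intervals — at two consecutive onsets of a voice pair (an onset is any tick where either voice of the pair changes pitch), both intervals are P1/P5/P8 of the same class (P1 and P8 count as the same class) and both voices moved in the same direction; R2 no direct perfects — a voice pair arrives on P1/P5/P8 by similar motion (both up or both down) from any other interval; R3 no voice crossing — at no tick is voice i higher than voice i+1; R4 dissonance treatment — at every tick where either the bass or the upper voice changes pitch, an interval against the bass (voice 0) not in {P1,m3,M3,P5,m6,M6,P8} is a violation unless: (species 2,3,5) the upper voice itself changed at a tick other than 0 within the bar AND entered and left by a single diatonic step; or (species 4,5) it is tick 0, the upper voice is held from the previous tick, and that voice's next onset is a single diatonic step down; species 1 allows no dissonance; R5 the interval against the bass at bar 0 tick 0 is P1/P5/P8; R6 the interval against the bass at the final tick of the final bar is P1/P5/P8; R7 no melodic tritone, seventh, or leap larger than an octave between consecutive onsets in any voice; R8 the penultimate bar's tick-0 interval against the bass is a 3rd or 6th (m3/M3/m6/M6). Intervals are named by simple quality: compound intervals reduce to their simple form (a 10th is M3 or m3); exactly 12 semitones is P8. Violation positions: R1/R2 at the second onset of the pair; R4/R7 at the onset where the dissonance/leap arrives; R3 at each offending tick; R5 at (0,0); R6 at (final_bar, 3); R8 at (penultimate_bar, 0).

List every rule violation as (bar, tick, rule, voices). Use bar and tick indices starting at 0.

bar 0: v0=E3 v1=E4 downbeat P8
bar 1: v0=D3 v1=F3 downbeat m3
bar 2: v0=C3 v1=C4 downbeat P8
bar 3: v0=D3 v1=F3 downbeat m3
bar 4: v0=E3 v1=C4 downbeat m6
bar 5: v0=D3 v1=F3 downbeat m3
bar 6: v0=D3 v1=B3 downbeat M6
bar 7: v0=E3 v1=E4 downbeat P8
  -> R7 @ bar 1 tick 0 v(1,): E4->F3 leap 11st
  -> R7 @ bar 6 tick 0 v(1,): F3->B3 leap 6st
  -> R2 @ bar 7 tick 0 v(0, 1): D3/B3 M6 -> E3/E4 P8 similar

(1, 0, R7, (1,))
(6, 0, R7, (1,))
(7, 0, R2, (0, 1))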